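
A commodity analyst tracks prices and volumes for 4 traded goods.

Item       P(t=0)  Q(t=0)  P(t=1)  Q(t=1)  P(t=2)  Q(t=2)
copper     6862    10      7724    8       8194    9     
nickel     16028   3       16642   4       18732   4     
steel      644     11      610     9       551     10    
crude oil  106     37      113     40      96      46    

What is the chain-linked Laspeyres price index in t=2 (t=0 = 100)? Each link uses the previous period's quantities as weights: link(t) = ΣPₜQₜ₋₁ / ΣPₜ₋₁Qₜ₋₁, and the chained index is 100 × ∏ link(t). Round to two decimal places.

116.62

Link t=0→t=1:
ΣP(t=1)Q(t=0) = 7724×10 + 16642×3 + 610×11 + 113×37 = 77240 + 49926 + 6710 + 4181 = 138057
ΣP(t=0)Q(t=0) = 6862×10 + 16028×3 + 644×11 + 106×37 = 68620 + 48084 + 7084 + 3922 = 127710
link = 138057/127710 = 1.081019
Link t=1→t=2:
ΣP(t=2)Q(t=1) = 8194×8 + 18732×4 + 551×9 + 96×40 = 65552 + 74928 + 4959 + 3840 = 149279
ΣP(t=1)Q(t=1) = 7724×8 + 16642×4 + 610×9 + 113×40 = 61792 + 66568 + 5490 + 4520 = 138370
link = 149279/138370 = 1.078839
Chained index = 100 × 1.081019 × 1.078839 = 116.6246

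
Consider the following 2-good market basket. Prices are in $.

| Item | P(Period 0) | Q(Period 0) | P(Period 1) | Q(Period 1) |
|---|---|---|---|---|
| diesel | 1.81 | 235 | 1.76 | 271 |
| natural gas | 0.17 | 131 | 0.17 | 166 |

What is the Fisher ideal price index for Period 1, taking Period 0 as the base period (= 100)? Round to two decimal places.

Laspeyres component (base-period weights):
ΣP(Period 1)Q(Period 0) = 1.76×235 + 0.17×131 = 413.6 + 22.27 = 435.87
ΣP(Period 0)Q(Period 0) = 1.81×235 + 0.17×131 = 425.35 + 22.27 = 447.62
L = 435.87 / 447.62 × 100 = 97.3750
Paasche component (current-period weights):
ΣP(Period 1)Q(Period 1) = 1.76×271 + 0.17×166 = 476.96 + 28.22 = 505.18
ΣP(Period 0)Q(Period 1) = 1.81×271 + 0.17×166 = 490.51 + 28.22 = 518.73
P = 505.18 / 518.73 × 100 = 97.3879
Fisher = √(L × P) = √(97.3750 × 97.3879) = 97.3814

97.38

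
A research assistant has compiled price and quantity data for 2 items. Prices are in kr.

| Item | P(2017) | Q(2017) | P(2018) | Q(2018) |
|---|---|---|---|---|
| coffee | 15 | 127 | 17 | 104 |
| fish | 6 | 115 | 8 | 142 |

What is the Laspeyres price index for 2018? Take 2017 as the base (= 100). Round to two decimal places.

118.65

Laspeyres price index uses base-period quantities as weights.
ΣP(2018)·Q(2017) = 17×127 + 8×115 = 2159 + 920 = 3079
ΣP(2017)·Q(2017) = 15×127 + 6×115 = 1905 + 690 = 2595
Index = 3079 / 2595 × 100 = 118.6513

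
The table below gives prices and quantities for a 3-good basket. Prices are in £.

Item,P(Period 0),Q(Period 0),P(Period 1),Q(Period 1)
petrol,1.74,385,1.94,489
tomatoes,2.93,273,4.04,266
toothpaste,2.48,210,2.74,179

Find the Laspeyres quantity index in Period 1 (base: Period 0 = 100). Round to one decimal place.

Laspeyres quantity index uses base-period prices as weights.
ΣP(Period 0)·Q(Period 1) = 1.74×489 + 2.93×266 + 2.48×179 = 850.86 + 779.38 + 443.92 = 2074.16
ΣP(Period 0)·Q(Period 0) = 1.74×385 + 2.93×273 + 2.48×210 = 669.9 + 799.89 + 520.8 = 1990.59
Index = 2074.16 / 1990.59 × 100 = 104.1983

104.2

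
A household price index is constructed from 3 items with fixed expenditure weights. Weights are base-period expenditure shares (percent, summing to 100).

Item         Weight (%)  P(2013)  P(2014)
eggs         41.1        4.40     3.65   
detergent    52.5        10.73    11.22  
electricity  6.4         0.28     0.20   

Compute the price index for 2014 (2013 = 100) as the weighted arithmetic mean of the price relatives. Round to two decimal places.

eggs: 41.1 × (3.65/4.40) = 41.1 × 0.829545 = 34.0943
detergent: 52.5 × (11.22/10.73) = 52.5 × 1.045666 = 54.8975
electricity: 6.4 × (0.20/0.28) = 6.4 × 0.714286 = 4.5714
Index = Σ wᵢ·(p₁ᵢ/p₀ᵢ) = 34.0943 + 54.8975 + 4.5714 = 93.5632

93.56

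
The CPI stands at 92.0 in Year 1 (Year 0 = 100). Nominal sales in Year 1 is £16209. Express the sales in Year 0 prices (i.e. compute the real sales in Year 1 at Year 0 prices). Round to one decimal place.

17618.5

Real = Nominal ÷ (Index/100) = 16209 ÷ (92.0/100)
     = 16209 ÷ 0.920 = 17618.4783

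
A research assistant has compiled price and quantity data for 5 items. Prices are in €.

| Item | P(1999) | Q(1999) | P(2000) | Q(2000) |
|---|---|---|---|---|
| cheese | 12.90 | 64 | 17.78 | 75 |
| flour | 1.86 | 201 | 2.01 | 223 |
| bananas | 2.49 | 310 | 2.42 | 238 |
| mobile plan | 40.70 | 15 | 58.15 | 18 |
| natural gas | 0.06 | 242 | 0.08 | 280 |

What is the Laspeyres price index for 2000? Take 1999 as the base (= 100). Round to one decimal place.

Laspeyres price index uses base-period quantities as weights.
ΣP(2000)·Q(1999) = 17.78×64 + 2.01×201 + 2.42×310 + 58.15×15 + 0.08×242 = 1137.92 + 404.01 + 750.2 + 872.25 + 19.36 = 3183.74
ΣP(1999)·Q(1999) = 12.90×64 + 1.86×201 + 2.49×310 + 40.70×15 + 0.06×242 = 825.6 + 373.86 + 771.9 + 610.5 + 14.52 = 2596.38
Index = 3183.74 / 2596.38 × 100 = 122.6223

122.6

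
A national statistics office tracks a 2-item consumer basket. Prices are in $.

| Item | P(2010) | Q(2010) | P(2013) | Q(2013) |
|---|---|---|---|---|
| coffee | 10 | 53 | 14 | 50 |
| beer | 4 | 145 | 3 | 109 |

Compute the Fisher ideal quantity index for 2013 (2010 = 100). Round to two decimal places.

Laspeyres component (base-period weights):
ΣP(2010)Q(2013) = 10×50 + 4×109 = 500 + 436 = 936
ΣP(2010)Q(2010) = 10×53 + 4×145 = 530 + 580 = 1110
L = 936 / 1110 × 100 = 84.3243
Paasche component (current-period weights):
ΣP(2013)Q(2013) = 14×50 + 3×109 = 700 + 327 = 1027
ΣP(2013)Q(2010) = 14×53 + 3×145 = 742 + 435 = 1177
P = 1027 / 1177 × 100 = 87.2557
Fisher = √(L × P) = √(84.3243 × 87.2557) = 85.7775

85.78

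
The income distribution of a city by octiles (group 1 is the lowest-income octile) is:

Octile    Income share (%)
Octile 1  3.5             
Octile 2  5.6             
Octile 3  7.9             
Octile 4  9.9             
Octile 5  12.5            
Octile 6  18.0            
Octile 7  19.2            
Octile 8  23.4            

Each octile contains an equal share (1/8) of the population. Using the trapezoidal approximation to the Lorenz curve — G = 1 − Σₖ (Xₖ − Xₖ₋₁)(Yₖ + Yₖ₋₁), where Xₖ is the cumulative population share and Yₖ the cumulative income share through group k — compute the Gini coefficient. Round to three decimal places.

Cumulative income shares Yₖ: 0.0350, 0.0910, 0.1700, 0.2690, 0.3940, 0.5740, 0.7660, 1.0000
Σ (Xₖ−Xₖ₋₁)(Yₖ+Yₖ₋₁) = (1/8)(0.0350+0.0000) + (1/8)(0.0910+0.0350) + (1/8)(0.1700+0.0910) + (1/8)(0.2690+0.1700) + (1/8)(0.3940+0.2690) + (1/8)(0.5740+0.3940) + (1/8)(0.7660+0.5740) + (1/8)(1.0000+0.7660)
  = 0.0044 + 0.0158 + 0.0326 + 0.0549 + 0.0829 + 0.1210 + 0.1675 + 0.2208 = 0.6997
G = 1 − 0.6997 = 0.3003

0.300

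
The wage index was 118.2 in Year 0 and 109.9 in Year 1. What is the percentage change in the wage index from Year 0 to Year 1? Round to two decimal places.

Change = (109.9 − 118.2) / 118.2 × 100
       = -8.3 / 118.2 × 100 = -7.0220%

-7.02%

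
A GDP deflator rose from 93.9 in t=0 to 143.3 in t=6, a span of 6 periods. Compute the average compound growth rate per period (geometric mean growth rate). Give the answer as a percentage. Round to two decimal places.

7.30%

Growth factor = (143.3/93.9)^(1/6) = (1.526092)^(1/6) = 1.072993
Growth rate = 1.072993 − 1 = 0.072993 = 7.2993%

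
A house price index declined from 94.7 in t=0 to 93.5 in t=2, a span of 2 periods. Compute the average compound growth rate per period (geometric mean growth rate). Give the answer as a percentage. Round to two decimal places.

-0.64%

Growth factor = (93.5/94.7)^(1/2) = (0.987328)^(1/2) = 0.993644
Growth rate = 0.993644 − 1 = -0.006356 = -0.6356%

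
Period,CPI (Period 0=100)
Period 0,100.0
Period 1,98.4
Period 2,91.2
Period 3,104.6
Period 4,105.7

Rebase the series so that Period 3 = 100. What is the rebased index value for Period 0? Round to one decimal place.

95.6

Rebased(Period 0) = 100.0 / 104.6 × 100 = 95.6023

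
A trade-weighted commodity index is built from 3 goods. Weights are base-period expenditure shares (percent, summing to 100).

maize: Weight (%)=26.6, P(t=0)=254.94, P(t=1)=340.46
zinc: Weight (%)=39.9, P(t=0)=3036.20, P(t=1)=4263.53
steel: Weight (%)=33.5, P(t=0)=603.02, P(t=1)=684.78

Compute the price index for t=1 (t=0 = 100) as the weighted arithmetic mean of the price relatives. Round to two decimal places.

129.59

maize: 26.6 × (340.46/254.94) = 26.6 × 1.335451 = 35.5230
zinc: 39.9 × (4263.53/3036.20) = 39.9 × 1.404232 = 56.0289
steel: 33.5 × (684.78/603.02) = 33.5 × 1.135584 = 38.0421
Index = Σ wᵢ·(p₁ᵢ/p₀ᵢ) = 35.5230 + 56.0289 + 38.0421 = 129.5939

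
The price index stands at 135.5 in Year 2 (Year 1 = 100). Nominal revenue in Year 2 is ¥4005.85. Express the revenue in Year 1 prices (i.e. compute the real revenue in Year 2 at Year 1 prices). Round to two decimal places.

2956.35

Real = Nominal ÷ (Index/100) = 4005.85 ÷ (135.5/100)
     = 4005.85 ÷ 1.355 = 2956.3469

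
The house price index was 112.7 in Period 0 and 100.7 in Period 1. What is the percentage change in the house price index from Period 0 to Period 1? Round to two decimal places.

Change = (100.7 − 112.7) / 112.7 × 100
       = -12.0 / 112.7 × 100 = -10.6477%

-10.65%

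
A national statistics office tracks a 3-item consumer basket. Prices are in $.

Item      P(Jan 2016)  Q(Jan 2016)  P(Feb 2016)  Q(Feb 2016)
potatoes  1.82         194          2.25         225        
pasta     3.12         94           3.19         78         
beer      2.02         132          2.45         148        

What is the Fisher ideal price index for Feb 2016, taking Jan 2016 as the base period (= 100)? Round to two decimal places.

Laspeyres component (base-period weights):
ΣP(Feb 2016)Q(Jan 2016) = 2.25×194 + 3.19×94 + 2.45×132 = 436.5 + 299.86 + 323.4 = 1059.76
ΣP(Jan 2016)Q(Jan 2016) = 1.82×194 + 3.12×94 + 2.02×132 = 353.08 + 293.28 + 266.64 = 913
L = 1059.76 / 913 × 100 = 116.0745
Paasche component (current-period weights):
ΣP(Feb 2016)Q(Feb 2016) = 2.25×225 + 3.19×78 + 2.45×148 = 506.25 + 248.82 + 362.6 = 1117.67
ΣP(Jan 2016)Q(Feb 2016) = 1.82×225 + 3.12×78 + 2.02×148 = 409.5 + 243.36 + 298.96 = 951.82
P = 1117.67 / 951.82 × 100 = 117.4245
Fisher = √(L × P) = √(116.0745 × 117.4245) = 116.7475

116.75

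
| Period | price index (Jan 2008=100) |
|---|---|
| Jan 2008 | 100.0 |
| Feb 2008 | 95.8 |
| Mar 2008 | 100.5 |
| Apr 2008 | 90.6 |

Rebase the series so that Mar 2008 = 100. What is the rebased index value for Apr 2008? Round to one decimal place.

Rebased(Apr 2008) = 90.6 / 100.5 × 100 = 90.1493

90.1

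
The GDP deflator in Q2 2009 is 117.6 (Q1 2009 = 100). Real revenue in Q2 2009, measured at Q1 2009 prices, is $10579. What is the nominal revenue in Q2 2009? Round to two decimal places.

12440.90

Nominal = Real × (Index/100) = 10579 × (117.6/100)
        = 10579 × 1.176 = 12440.9040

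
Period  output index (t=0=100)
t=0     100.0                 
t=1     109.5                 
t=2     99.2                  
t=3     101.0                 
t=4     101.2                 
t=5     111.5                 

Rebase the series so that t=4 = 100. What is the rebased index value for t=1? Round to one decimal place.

Rebased(t=1) = 109.5 / 101.2 × 100 = 108.2016

108.2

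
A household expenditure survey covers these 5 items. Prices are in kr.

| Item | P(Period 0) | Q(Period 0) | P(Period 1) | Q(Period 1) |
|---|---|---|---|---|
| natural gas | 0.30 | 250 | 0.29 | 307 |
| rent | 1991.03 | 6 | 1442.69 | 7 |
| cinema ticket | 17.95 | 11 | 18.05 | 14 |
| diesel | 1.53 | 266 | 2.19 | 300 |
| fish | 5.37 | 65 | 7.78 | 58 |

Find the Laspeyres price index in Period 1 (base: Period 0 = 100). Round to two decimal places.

77.19

Laspeyres price index uses base-period quantities as weights.
ΣP(Period 1)·Q(Period 0) = 0.29×250 + 1442.69×6 + 18.05×11 + 2.19×266 + 7.78×65 = 72.5 + 8656.14 + 198.55 + 582.54 + 505.7 = 10015.43
ΣP(Period 0)·Q(Period 0) = 0.30×250 + 1991.03×6 + 17.95×11 + 1.53×266 + 5.37×65 = 75 + 11946.18 + 197.45 + 406.98 + 349.05 = 12974.66
Index = 10015.43 / 12974.66 × 100 = 77.1922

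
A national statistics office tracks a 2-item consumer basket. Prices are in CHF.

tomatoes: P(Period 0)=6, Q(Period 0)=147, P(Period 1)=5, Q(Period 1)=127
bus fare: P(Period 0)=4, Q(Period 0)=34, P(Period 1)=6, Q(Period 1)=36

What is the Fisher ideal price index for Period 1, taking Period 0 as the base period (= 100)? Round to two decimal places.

Laspeyres component (base-period weights):
ΣP(Period 1)Q(Period 0) = 5×147 + 6×34 = 735 + 204 = 939
ΣP(Period 0)Q(Period 0) = 6×147 + 4×34 = 882 + 136 = 1018
L = 939 / 1018 × 100 = 92.2397
Paasche component (current-period weights):
ΣP(Period 1)Q(Period 1) = 5×127 + 6×36 = 635 + 216 = 851
ΣP(Period 0)Q(Period 1) = 6×127 + 4×36 = 762 + 144 = 906
P = 851 / 906 × 100 = 93.9294
Fisher = √(L × P) = √(92.2397 × 93.9294) = 93.0807

93.08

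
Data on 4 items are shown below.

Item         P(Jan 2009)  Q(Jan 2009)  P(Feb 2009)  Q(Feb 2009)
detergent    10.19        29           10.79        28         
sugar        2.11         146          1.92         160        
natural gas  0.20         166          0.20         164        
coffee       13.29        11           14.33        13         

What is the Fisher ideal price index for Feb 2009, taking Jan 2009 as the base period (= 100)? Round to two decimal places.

100.07

Laspeyres component (base-period weights):
ΣP(Feb 2009)Q(Jan 2009) = 10.79×29 + 1.92×146 + 0.20×166 + 14.33×11 = 312.91 + 280.32 + 33.2 + 157.63 = 784.06
ΣP(Jan 2009)Q(Jan 2009) = 10.19×29 + 2.11×146 + 0.20×166 + 13.29×11 = 295.51 + 308.06 + 33.2 + 146.19 = 782.96
L = 784.06 / 782.96 × 100 = 100.1405
Paasche component (current-period weights):
ΣP(Feb 2009)Q(Feb 2009) = 10.79×28 + 1.92×160 + 0.20×164 + 14.33×13 = 302.12 + 307.2 + 32.8 + 186.29 = 828.41
ΣP(Jan 2009)Q(Feb 2009) = 10.19×28 + 2.11×160 + 0.20×164 + 13.29×13 = 285.32 + 337.6 + 32.8 + 172.77 = 828.49
P = 828.41 / 828.49 × 100 = 99.9903
Fisher = √(L × P) = √(100.1405 × 99.9903) = 100.0654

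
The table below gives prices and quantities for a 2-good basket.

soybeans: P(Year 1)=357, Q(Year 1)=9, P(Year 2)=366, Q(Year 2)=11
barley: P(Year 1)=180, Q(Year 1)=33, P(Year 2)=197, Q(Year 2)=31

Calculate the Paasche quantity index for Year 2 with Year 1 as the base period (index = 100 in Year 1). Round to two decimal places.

103.45

Paasche quantity index uses current-period prices as weights.
ΣP(Year 2)·Q(Year 2) = 366×11 + 197×31 = 4026 + 6107 = 10133
ΣP(Year 2)·Q(Year 1) = 366×9 + 197×33 = 3294 + 6501 = 9795
Index = 10133 / 9795 × 100 = 103.4507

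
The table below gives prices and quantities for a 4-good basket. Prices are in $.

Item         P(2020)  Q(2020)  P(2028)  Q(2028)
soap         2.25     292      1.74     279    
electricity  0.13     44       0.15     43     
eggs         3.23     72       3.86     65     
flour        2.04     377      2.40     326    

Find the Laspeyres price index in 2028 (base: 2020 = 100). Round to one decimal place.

Laspeyres price index uses base-period quantities as weights.
ΣP(2028)·Q(2020) = 1.74×292 + 0.15×44 + 3.86×72 + 2.40×377 = 508.08 + 6.6 + 277.92 + 904.8 = 1697.4
ΣP(2020)·Q(2020) = 2.25×292 + 0.13×44 + 3.23×72 + 2.04×377 = 657 + 5.72 + 232.56 + 769.08 = 1664.36
Index = 1697.4 / 1664.36 × 100 = 101.9851

102.0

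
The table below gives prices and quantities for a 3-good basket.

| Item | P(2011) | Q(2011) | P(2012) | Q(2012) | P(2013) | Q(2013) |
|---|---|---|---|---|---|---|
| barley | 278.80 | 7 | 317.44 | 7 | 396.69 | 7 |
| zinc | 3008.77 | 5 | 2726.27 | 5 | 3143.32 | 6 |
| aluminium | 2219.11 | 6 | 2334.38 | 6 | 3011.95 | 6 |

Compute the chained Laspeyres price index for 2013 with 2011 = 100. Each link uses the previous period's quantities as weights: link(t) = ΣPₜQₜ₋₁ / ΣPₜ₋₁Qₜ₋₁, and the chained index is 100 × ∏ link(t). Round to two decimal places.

120.64

Link 2011→2012:
ΣP(2012)Q(2011) = 317.44×7 + 2726.27×5 + 2334.38×6 = 2222.08 + 13631.35 + 14006.28 = 29859.71
ΣP(2011)Q(2011) = 278.80×7 + 3008.77×5 + 2219.11×6 = 1951.6 + 15043.85 + 13314.66 = 30310.11
link = 29859.71/30310.11 = 0.985140
Link 2012→2013:
ΣP(2013)Q(2012) = 396.69×7 + 3143.32×5 + 3011.95×6 = 2776.83 + 15716.6 + 18071.7 = 36565.13
ΣP(2012)Q(2012) = 317.44×7 + 2726.27×5 + 2334.38×6 = 2222.08 + 13631.35 + 14006.28 = 29859.71
link = 36565.13/29859.71 = 1.224564
Chained index = 100 × 0.985140 × 1.224564 = 120.6367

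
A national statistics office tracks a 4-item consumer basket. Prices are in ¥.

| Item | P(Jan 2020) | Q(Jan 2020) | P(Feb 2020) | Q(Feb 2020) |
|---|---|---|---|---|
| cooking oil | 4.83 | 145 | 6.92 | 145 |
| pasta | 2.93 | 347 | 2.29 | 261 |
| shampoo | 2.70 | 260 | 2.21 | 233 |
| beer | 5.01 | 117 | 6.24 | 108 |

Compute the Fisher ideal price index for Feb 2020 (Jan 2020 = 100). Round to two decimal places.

104.55

Laspeyres component (base-period weights):
ΣP(Feb 2020)Q(Jan 2020) = 6.92×145 + 2.29×347 + 2.21×260 + 6.24×117 = 1003.4 + 794.63 + 574.6 + 730.08 = 3102.71
ΣP(Jan 2020)Q(Jan 2020) = 4.83×145 + 2.93×347 + 2.70×260 + 5.01×117 = 700.35 + 1016.71 + 702 + 586.17 = 3005.23
L = 3102.71 / 3005.23 × 100 = 103.2437
Paasche component (current-period weights):
ΣP(Feb 2020)Q(Feb 2020) = 6.92×145 + 2.29×261 + 2.21×233 + 6.24×108 = 1003.4 + 597.69 + 514.93 + 673.92 = 2789.94
ΣP(Jan 2020)Q(Feb 2020) = 4.83×145 + 2.93×261 + 2.70×233 + 5.01×108 = 700.35 + 764.73 + 629.1 + 541.08 = 2635.26
P = 2789.94 / 2635.26 × 100 = 105.8696
Fisher = √(L × P) = √(103.2437 × 105.8696) = 104.5484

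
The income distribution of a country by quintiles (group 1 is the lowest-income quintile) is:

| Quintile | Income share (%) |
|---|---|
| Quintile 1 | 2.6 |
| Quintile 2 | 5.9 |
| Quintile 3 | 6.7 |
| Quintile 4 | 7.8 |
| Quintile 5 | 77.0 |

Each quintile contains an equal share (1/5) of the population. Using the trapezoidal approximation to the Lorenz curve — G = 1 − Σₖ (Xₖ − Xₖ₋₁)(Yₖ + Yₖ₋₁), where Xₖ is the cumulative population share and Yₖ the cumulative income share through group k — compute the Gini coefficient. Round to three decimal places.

Cumulative income shares Yₖ: 0.0260, 0.0850, 0.1520, 0.2300, 1.0000
Σ (Xₖ−Xₖ₋₁)(Yₖ+Yₖ₋₁) = (1/5)(0.0260+0.0000) + (1/5)(0.0850+0.0260) + (1/5)(0.1520+0.0850) + (1/5)(0.2300+0.1520) + (1/5)(1.0000+0.2300)
  = 0.0052 + 0.0222 + 0.0474 + 0.0764 + 0.2460 = 0.3972
G = 1 − 0.3972 = 0.6028

0.603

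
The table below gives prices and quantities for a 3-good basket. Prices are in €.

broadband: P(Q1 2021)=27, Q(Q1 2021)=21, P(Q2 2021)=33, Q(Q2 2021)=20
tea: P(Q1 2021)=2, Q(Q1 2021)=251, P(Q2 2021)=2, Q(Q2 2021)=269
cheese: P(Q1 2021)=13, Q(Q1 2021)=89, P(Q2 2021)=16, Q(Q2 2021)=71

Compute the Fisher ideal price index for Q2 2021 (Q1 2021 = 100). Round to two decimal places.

117.15

Laspeyres component (base-period weights):
ΣP(Q2 2021)Q(Q1 2021) = 33×21 + 2×251 + 16×89 = 693 + 502 + 1424 = 2619
ΣP(Q1 2021)Q(Q1 2021) = 27×21 + 2×251 + 13×89 = 567 + 502 + 1157 = 2226
L = 2619 / 2226 × 100 = 117.6550
Paasche component (current-period weights):
ΣP(Q2 2021)Q(Q2 2021) = 33×20 + 2×269 + 16×71 = 660 + 538 + 1136 = 2334
ΣP(Q1 2021)Q(Q2 2021) = 27×20 + 2×269 + 13×71 = 540 + 538 + 923 = 2001
P = 2334 / 2001 × 100 = 116.6417
Fisher = √(L × P) = √(117.6550 × 116.6417) = 117.1472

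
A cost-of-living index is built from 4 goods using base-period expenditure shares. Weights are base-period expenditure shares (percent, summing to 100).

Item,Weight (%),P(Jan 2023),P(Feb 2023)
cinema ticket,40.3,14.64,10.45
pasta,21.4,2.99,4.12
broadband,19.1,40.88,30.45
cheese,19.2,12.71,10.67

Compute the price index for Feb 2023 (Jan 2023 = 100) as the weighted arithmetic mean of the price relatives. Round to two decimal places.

88.60

cinema ticket: 40.3 × (10.45/14.64) = 40.3 × 0.713798 = 28.7661
pasta: 21.4 × (4.12/2.99) = 21.4 × 1.377926 = 29.4876
broadband: 19.1 × (30.45/40.88) = 19.1 × 0.744863 = 14.2269
cheese: 19.2 × (10.67/12.71) = 19.2 × 0.839496 = 16.1183
Index = Σ wᵢ·(p₁ᵢ/p₀ᵢ) = 28.7661 + 29.4876 + 14.2269 + 16.1183 = 88.5989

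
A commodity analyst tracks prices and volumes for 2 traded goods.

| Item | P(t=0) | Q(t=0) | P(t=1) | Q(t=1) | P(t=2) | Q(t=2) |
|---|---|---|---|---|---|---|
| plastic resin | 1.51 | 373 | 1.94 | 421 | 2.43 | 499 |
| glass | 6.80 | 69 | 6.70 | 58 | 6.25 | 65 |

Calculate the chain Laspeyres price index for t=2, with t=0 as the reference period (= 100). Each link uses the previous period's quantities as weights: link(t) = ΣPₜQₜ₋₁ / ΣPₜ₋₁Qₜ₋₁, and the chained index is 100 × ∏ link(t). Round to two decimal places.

132.04

Link t=0→t=1:
ΣP(t=1)Q(t=0) = 1.94×373 + 6.70×69 = 723.62 + 462.3 = 1185.92
ΣP(t=0)Q(t=0) = 1.51×373 + 6.80×69 = 563.23 + 469.2 = 1032.43
link = 1185.92/1032.43 = 1.148669
Link t=1→t=2:
ΣP(t=2)Q(t=1) = 2.43×421 + 6.25×58 = 1023.03 + 362.5 = 1385.53
ΣP(t=1)Q(t=1) = 1.94×421 + 6.70×58 = 816.74 + 388.6 = 1205.34
link = 1385.53/1205.34 = 1.149493
Chained index = 100 × 1.148669 × 1.149493 = 132.0387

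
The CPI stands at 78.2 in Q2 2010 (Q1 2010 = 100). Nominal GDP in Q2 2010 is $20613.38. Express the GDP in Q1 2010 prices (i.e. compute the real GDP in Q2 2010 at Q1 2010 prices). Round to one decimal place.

26359.8

Real = Nominal ÷ (Index/100) = 20613.38 ÷ (78.2/100)
     = 20613.38 ÷ 0.782 = 26359.8210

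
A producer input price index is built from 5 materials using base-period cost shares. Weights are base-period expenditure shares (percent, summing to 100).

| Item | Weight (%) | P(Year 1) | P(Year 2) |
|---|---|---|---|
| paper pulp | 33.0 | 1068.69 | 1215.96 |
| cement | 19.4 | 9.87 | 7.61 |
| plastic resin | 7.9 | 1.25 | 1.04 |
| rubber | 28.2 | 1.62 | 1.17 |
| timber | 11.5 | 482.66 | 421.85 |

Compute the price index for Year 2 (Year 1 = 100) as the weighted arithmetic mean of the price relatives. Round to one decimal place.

paper pulp: 33.0 × (1215.96/1068.69) = 33.0 × 1.137804 = 37.5475
cement: 19.4 × (7.61/9.87) = 19.4 × 0.771023 = 14.9579
plastic resin: 7.9 × (1.04/1.25) = 7.9 × 0.832000 = 6.5728
rubber: 28.2 × (1.17/1.62) = 28.2 × 0.722222 = 20.3667
timber: 11.5 × (421.85/482.66) = 11.5 × 0.874011 = 10.0511
Index = Σ wᵢ·(p₁ᵢ/p₀ᵢ) = 37.5475 + 14.9579 + 6.5728 + 20.3667 + 10.0511 = 89.4960

89.5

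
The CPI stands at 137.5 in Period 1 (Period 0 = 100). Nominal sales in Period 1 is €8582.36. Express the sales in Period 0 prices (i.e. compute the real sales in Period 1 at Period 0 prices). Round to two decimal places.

6241.72

Real = Nominal ÷ (Index/100) = 8582.36 ÷ (137.5/100)
     = 8582.36 ÷ 1.375 = 6241.7164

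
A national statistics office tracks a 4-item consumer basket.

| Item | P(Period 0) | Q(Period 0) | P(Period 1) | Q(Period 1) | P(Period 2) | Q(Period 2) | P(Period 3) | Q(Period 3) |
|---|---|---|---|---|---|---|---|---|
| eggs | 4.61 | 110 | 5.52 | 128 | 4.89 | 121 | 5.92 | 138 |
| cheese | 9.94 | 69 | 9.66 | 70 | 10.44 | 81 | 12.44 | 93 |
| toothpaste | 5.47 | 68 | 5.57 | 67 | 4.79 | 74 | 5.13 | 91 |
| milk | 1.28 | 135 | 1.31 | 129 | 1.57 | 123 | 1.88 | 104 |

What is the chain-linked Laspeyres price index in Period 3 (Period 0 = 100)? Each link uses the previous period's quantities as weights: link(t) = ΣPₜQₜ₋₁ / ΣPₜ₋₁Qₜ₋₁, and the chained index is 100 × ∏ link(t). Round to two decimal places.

120.95

Link Period 0→Period 1:
ΣP(Period 1)Q(Period 0) = 5.52×110 + 9.66×69 + 5.57×68 + 1.31×135 = 607.2 + 666.54 + 378.76 + 176.85 = 1829.35
ΣP(Period 0)Q(Period 0) = 4.61×110 + 9.94×69 + 5.47×68 + 1.28×135 = 507.1 + 685.86 + 371.96 + 172.8 = 1737.72
link = 1829.35/1737.72 = 1.052730
Link Period 1→Period 2:
ΣP(Period 2)Q(Period 1) = 4.89×128 + 10.44×70 + 4.79×67 + 1.57×129 = 625.92 + 730.8 + 320.93 + 202.53 = 1880.18
ΣP(Period 1)Q(Period 1) = 5.52×128 + 9.66×70 + 5.57×67 + 1.31×129 = 706.56 + 676.2 + 373.19 + 168.99 = 1924.94
link = 1880.18/1924.94 = 0.976747
Link Period 2→Period 3:
ΣP(Period 3)Q(Period 2) = 5.92×121 + 12.44×81 + 5.13×74 + 1.88×123 = 716.32 + 1007.64 + 379.62 + 231.24 = 2334.82
ΣP(Period 2)Q(Period 2) = 4.89×121 + 10.44×81 + 4.79×74 + 1.57×123 = 591.69 + 845.64 + 354.46 + 193.11 = 1984.9
link = 2334.82/1984.9 = 1.176291
Chained index = 100 × 1.052730 × 0.976747 × 1.176291 = 120.9523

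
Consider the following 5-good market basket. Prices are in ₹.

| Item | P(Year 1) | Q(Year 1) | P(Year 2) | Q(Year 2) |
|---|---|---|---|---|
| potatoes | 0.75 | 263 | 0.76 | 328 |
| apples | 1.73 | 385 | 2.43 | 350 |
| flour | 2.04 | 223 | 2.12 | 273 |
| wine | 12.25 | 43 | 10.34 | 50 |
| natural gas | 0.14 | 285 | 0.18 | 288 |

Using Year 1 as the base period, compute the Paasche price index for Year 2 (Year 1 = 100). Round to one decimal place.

Paasche price index uses current-period quantities as weights.
ΣP(Year 2)·Q(Year 2) = 0.76×328 + 2.43×350 + 2.12×273 + 10.34×50 + 0.18×288 = 249.28 + 850.5 + 578.76 + 517 + 51.84 = 2247.38
ΣP(Year 1)·Q(Year 2) = 0.75×328 + 1.73×350 + 2.04×273 + 12.25×50 + 0.14×288 = 246 + 605.5 + 556.92 + 612.5 + 40.32 = 2061.24
Index = 2247.38 / 2061.24 × 100 = 109.0305

109.0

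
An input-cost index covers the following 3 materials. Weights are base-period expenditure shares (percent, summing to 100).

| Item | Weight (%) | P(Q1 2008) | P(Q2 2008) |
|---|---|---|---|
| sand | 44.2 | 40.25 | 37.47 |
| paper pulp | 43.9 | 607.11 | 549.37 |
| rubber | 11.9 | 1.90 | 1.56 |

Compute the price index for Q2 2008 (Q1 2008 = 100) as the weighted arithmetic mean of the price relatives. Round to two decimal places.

90.64

sand: 44.2 × (37.47/40.25) = 44.2 × 0.930932 = 41.1472
paper pulp: 43.9 × (549.37/607.11) = 43.9 × 0.904894 = 39.7248
rubber: 11.9 × (1.56/1.90) = 11.9 × 0.821053 = 9.7705
Index = Σ wᵢ·(p₁ᵢ/p₀ᵢ) = 41.1472 + 39.7248 + 9.7705 = 90.6425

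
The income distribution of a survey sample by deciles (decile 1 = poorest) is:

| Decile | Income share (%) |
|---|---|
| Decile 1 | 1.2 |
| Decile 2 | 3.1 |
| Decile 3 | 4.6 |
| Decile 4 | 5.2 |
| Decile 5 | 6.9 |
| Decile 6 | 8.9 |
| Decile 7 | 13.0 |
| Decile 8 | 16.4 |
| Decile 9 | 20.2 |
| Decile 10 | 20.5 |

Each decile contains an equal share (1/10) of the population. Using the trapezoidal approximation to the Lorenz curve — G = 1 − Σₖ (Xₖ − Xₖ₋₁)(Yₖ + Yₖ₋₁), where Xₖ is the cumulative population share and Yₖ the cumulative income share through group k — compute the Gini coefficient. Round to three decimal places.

Cumulative income shares Yₖ: 0.0120, 0.0430, 0.0890, 0.1410, 0.2100, 0.2990, 0.4290, 0.5930, 0.7950, 1.0000
Σ (Xₖ−Xₖ₋₁)(Yₖ+Yₖ₋₁) = (1/10)(0.0120+0.0000) + (1/10)(0.0430+0.0120) + (1/10)(0.0890+0.0430) + (1/10)(0.1410+0.0890) + (1/10)(0.2100+0.1410) + (1/10)(0.2990+0.2100) + (1/10)(0.4290+0.2990) + (1/10)(0.5930+0.4290) + (1/10)(0.7950+0.5930) + (1/10)(1.0000+0.7950)
  = 0.0012 + 0.0055 + 0.0132 + 0.0230 + 0.0351 + 0.0509 + 0.0728 + 0.1022 + 0.1388 + 0.1795 = 0.6222
G = 1 − 0.6222 = 0.3778

0.378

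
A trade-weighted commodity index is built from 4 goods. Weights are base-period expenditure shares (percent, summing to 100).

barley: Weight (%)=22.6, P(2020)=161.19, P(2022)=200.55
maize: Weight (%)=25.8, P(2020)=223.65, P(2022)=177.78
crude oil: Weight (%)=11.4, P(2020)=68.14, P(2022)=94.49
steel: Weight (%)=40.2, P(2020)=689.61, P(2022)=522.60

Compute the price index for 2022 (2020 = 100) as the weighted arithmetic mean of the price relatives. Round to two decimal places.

barley: 22.6 × (200.55/161.19) = 22.6 × 1.244184 = 28.1186
maize: 25.8 × (177.78/223.65) = 25.8 × 0.794903 = 20.5085
crude oil: 11.4 × (94.49/68.14) = 11.4 × 1.386704 = 15.8084
steel: 40.2 × (522.60/689.61) = 40.2 × 0.757820 = 30.4643
Index = Σ wᵢ·(p₁ᵢ/p₀ᵢ) = 28.1186 + 20.5085 + 15.8084 + 30.4643 = 94.8998

94.90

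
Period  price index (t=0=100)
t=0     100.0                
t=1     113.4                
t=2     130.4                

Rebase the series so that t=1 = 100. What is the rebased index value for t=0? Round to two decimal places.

88.18

Rebased(t=0) = 100.0 / 113.4 × 100 = 88.1834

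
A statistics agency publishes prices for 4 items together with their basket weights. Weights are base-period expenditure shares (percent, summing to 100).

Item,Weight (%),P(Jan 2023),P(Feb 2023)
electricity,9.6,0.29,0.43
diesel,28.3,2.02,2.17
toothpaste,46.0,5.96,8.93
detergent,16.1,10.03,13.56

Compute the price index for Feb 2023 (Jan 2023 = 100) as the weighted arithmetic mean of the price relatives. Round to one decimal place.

electricity: 9.6 × (0.43/0.29) = 9.6 × 1.482759 = 14.2345
diesel: 28.3 × (2.17/2.02) = 28.3 × 1.074257 = 30.4015
toothpaste: 46.0 × (8.93/5.96) = 46.0 × 1.498322 = 68.9228
detergent: 16.1 × (13.56/10.03) = 16.1 × 1.351944 = 21.7663
Index = Σ wᵢ·(p₁ᵢ/p₀ᵢ) = 14.2345 + 30.4015 + 68.9228 + 21.7663 = 135.3251

135.3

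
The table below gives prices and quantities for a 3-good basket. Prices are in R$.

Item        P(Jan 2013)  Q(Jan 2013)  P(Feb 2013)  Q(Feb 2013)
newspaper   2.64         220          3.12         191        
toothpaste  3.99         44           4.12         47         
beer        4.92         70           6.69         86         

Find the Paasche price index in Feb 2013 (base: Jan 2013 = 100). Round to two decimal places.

122.42

Paasche price index uses current-period quantities as weights.
ΣP(Feb 2013)·Q(Feb 2013) = 3.12×191 + 4.12×47 + 6.69×86 = 595.92 + 193.64 + 575.34 = 1364.9
ΣP(Jan 2013)·Q(Feb 2013) = 2.64×191 + 3.99×47 + 4.92×86 = 504.24 + 187.53 + 423.12 = 1114.89
Index = 1364.9 / 1114.89 × 100 = 122.4246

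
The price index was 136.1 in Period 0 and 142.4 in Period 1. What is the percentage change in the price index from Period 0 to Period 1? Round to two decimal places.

Change = (142.4 − 136.1) / 136.1 × 100
       = 6.3 / 136.1 × 100 = 4.6289%

4.63%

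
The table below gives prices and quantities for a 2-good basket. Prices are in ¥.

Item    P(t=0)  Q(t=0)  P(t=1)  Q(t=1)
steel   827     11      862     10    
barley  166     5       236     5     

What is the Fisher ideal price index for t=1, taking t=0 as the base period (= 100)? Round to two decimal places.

Laspeyres component (base-period weights):
ΣP(t=1)Q(t=0) = 862×11 + 236×5 = 9482 + 1180 = 10662
ΣP(t=0)Q(t=0) = 827×11 + 166×5 = 9097 + 830 = 9927
L = 10662 / 9927 × 100 = 107.4040
Paasche component (current-period weights):
ΣP(t=1)Q(t=1) = 862×10 + 236×5 = 8620 + 1180 = 9800
ΣP(t=0)Q(t=1) = 827×10 + 166×5 = 8270 + 830 = 9100
P = 9800 / 9100 × 100 = 107.6923
Fisher = √(L × P) = √(107.4040 × 107.6923) = 107.5481

107.55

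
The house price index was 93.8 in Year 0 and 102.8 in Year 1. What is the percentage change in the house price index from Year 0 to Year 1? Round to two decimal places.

9.59%

Change = (102.8 − 93.8) / 93.8 × 100
       = 9.0 / 93.8 × 100 = 9.5949%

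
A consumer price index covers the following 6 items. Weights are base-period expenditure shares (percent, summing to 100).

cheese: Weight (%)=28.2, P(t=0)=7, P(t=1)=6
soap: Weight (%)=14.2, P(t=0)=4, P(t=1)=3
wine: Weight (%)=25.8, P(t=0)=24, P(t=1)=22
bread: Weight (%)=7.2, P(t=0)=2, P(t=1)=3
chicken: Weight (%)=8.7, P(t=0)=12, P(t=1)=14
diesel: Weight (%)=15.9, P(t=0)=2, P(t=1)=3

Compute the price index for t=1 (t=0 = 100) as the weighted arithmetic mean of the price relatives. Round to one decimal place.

cheese: 28.2 × (6/7) = 28.2 × 0.857143 = 24.1714
soap: 14.2 × (3/4) = 14.2 × 0.750000 = 10.6500
wine: 25.8 × (22/24) = 25.8 × 0.916667 = 23.6500
bread: 7.2 × (3/2) = 7.2 × 1.500000 = 10.8000
chicken: 8.7 × (14/12) = 8.7 × 1.166667 = 10.1500
diesel: 15.9 × (3/2) = 15.9 × 1.500000 = 23.8500
Index = Σ wᵢ·(p₁ᵢ/p₀ᵢ) = 24.1714 + 10.6500 + 23.6500 + 10.8000 + 10.1500 + 23.8500 = 103.2714

103.3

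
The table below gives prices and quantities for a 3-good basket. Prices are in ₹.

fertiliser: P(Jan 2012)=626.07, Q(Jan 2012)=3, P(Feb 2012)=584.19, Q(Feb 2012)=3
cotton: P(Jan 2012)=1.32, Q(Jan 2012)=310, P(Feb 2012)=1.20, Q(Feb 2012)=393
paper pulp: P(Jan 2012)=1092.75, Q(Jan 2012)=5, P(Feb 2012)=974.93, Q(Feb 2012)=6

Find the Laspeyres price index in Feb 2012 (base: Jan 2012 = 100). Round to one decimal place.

90.3

Laspeyres price index uses base-period quantities as weights.
ΣP(Feb 2012)·Q(Jan 2012) = 584.19×3 + 1.20×310 + 974.93×5 = 1752.57 + 372 + 4874.65 = 6999.22
ΣP(Jan 2012)·Q(Jan 2012) = 626.07×3 + 1.32×310 + 1092.75×5 = 1878.21 + 409.2 + 5463.75 = 7751.16
Index = 6999.22 / 7751.16 × 100 = 90.2990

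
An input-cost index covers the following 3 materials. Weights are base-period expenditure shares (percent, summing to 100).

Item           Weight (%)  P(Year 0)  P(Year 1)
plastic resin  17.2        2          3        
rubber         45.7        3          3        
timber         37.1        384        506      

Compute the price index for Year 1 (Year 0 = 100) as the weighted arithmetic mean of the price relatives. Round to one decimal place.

120.4

plastic resin: 17.2 × (3/2) = 17.2 × 1.500000 = 25.8000
rubber: 45.7 × (3/3) = 45.7 × 1.000000 = 45.7000
timber: 37.1 × (506/384) = 37.1 × 1.317708 = 48.8870
Index = Σ wᵢ·(p₁ᵢ/p₀ᵢ) = 25.8000 + 45.7000 + 48.8870 = 120.3870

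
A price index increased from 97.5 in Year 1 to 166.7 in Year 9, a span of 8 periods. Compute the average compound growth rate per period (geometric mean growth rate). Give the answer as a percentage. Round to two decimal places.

6.93%

Growth factor = (166.7/97.5)^(1/8) = (1.709744)^(1/8) = 1.069341
Growth rate = 1.069341 − 1 = 0.069341 = 6.9341%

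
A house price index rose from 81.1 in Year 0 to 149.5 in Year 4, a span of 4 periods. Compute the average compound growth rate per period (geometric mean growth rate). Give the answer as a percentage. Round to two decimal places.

16.52%

Growth factor = (149.5/81.1)^(1/4) = (1.843403)^(1/4) = 1.165212
Growth rate = 1.165212 − 1 = 0.165212 = 16.5212%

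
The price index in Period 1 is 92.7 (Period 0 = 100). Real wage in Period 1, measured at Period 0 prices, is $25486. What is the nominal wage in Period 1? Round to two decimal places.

Nominal = Real × (Index/100) = 25486 × (92.7/100)
        = 25486 × 0.927 = 23625.5220

23625.52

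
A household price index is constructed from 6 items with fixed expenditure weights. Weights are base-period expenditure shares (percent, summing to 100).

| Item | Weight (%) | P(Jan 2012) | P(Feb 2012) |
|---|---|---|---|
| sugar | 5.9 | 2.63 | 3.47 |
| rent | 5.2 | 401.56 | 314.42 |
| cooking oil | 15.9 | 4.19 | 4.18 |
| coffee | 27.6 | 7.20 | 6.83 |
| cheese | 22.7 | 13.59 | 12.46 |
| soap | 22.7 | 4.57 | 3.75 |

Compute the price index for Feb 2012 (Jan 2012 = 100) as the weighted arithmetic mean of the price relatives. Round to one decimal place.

93.3

sugar: 5.9 × (3.47/2.63) = 5.9 × 1.319392 = 7.7844
rent: 5.2 × (314.42/401.56) = 5.2 × 0.782996 = 4.0716
cooking oil: 15.9 × (4.18/4.19) = 15.9 × 0.997613 = 15.8621
coffee: 27.6 × (6.83/7.20) = 27.6 × 0.948611 = 26.1817
cheese: 22.7 × (12.46/13.59) = 22.7 × 0.916851 = 20.8125
soap: 22.7 × (3.75/4.57) = 22.7 × 0.820569 = 18.6269
Index = Σ wᵢ·(p₁ᵢ/p₀ᵢ) = 7.7844 + 4.0716 + 15.8621 + 26.1817 + 20.8125 + 18.6269 = 93.3391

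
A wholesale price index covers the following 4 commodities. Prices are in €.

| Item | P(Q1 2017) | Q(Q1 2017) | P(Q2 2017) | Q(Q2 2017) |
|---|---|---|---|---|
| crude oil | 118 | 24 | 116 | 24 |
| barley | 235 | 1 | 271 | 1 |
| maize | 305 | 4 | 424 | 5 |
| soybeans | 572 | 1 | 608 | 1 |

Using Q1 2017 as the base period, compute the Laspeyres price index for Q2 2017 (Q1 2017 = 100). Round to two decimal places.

110.29

Laspeyres price index uses base-period quantities as weights.
ΣP(Q2 2017)·Q(Q1 2017) = 116×24 + 271×1 + 424×4 + 608×1 = 2784 + 271 + 1696 + 608 = 5359
ΣP(Q1 2017)·Q(Q1 2017) = 118×24 + 235×1 + 305×4 + 572×1 = 2832 + 235 + 1220 + 572 = 4859
Index = 5359 / 4859 × 100 = 110.2902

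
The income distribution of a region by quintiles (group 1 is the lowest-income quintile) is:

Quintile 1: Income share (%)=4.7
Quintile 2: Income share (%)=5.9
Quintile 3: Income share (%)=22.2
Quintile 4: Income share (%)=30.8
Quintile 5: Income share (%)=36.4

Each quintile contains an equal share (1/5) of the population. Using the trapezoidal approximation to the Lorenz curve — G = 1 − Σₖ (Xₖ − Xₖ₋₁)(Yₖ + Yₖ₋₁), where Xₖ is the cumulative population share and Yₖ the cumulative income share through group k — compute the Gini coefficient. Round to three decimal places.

Cumulative income shares Yₖ: 0.0470, 0.1060, 0.3280, 0.6360, 1.0000
Σ (Xₖ−Xₖ₋₁)(Yₖ+Yₖ₋₁) = (1/5)(0.0470+0.0000) + (1/5)(0.1060+0.0470) + (1/5)(0.3280+0.1060) + (1/5)(0.6360+0.3280) + (1/5)(1.0000+0.6360)
  = 0.0094 + 0.0306 + 0.0868 + 0.1928 + 0.3272 = 0.6468
G = 1 − 0.6468 = 0.3532

0.353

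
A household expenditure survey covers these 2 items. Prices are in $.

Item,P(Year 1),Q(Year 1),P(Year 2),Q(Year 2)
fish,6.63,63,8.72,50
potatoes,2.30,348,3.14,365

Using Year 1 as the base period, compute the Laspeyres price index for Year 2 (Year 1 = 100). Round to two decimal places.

134.81

Laspeyres price index uses base-period quantities as weights.
ΣP(Year 2)·Q(Year 1) = 8.72×63 + 3.14×348 = 549.36 + 1092.72 = 1642.08
ΣP(Year 1)·Q(Year 1) = 6.63×63 + 2.30×348 = 417.69 + 800.4 = 1218.09
Index = 1642.08 / 1218.09 × 100 = 134.8078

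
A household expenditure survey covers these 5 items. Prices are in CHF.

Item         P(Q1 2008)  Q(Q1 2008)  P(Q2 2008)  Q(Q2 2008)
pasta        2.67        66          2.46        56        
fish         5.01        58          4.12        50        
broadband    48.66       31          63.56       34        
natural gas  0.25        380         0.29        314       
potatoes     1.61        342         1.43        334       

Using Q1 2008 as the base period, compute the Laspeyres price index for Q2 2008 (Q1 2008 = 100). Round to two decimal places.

113.36

Laspeyres price index uses base-period quantities as weights.
ΣP(Q2 2008)·Q(Q1 2008) = 2.46×66 + 4.12×58 + 63.56×31 + 0.29×380 + 1.43×342 = 162.36 + 238.96 + 1970.36 + 110.2 + 489.06 = 2970.94
ΣP(Q1 2008)·Q(Q1 2008) = 2.67×66 + 5.01×58 + 48.66×31 + 0.25×380 + 1.61×342 = 176.22 + 290.58 + 1508.46 + 95 + 550.62 = 2620.88
Index = 2970.94 / 2620.88 × 100 = 113.3566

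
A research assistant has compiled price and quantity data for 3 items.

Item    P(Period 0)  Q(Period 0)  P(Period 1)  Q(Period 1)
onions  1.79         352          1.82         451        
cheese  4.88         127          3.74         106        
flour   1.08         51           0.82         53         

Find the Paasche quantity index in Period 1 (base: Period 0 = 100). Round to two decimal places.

Paasche quantity index uses current-period prices as weights.
ΣP(Period 1)·Q(Period 1) = 1.82×451 + 3.74×106 + 0.82×53 = 820.82 + 396.44 + 43.46 = 1260.72
ΣP(Period 1)·Q(Period 0) = 1.82×352 + 3.74×127 + 0.82×51 = 640.64 + 474.98 + 41.82 = 1157.44
Index = 1260.72 / 1157.44 × 100 = 108.9231

108.92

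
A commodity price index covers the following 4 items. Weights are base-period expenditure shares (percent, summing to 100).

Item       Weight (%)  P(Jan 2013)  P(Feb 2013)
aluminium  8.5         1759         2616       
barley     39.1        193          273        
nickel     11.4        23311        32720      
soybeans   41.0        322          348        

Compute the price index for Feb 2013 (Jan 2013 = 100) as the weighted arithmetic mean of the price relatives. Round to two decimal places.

128.26

aluminium: 8.5 × (2616/1759) = 8.5 × 1.487209 = 12.6413
barley: 39.1 × (273/193) = 39.1 × 1.414508 = 55.3073
nickel: 11.4 × (32720/23311) = 11.4 × 1.403629 = 16.0014
soybeans: 41.0 × (348/322) = 41.0 × 1.080745 = 44.3106
Index = Σ wᵢ·(p₁ᵢ/p₀ᵢ) = 12.6413 + 55.3073 + 16.0014 + 44.3106 = 128.2605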